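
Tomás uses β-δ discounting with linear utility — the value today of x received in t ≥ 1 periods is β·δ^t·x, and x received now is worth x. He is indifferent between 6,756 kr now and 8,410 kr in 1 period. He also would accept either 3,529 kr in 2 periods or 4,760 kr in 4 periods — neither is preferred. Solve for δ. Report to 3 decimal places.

Both payoffs in the second observation are in the future, so β drops out: δ^2·3529 = δ^4·4760 ⇒ δ^2 = 3529/4760 = 0.74139, so δ = 0.86104.

δ ≈ 0.861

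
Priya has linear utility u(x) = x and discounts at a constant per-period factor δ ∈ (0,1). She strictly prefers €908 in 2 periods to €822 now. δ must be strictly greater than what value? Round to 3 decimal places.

δ > 0.951

Comparing present values: 822 < δ^2·908.
Dividing by 908: δ^2 > 0.90529. Both sides are positive, so the square root keeps the direction.
δ > (822/908)^(1/2) ≈ 0.951.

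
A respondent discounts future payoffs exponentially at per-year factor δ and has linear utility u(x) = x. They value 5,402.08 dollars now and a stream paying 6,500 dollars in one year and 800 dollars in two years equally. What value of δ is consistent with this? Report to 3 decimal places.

δ ≈ 0.760

The stream is worth 6500δ + 800δ² today, so 6500δ + 800δ² = 5402.08.
Rearranged: 800δ² + 6500δ − 5402.08 = 0.
By the quadratic formula (taking the positive root), δ = (−6500 + √59536656.00) / 1600 ≈ 0.760.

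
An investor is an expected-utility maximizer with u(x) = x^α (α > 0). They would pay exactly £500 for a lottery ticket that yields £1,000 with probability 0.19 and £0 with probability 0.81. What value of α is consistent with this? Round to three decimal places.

α ≈ 2.396

Since u(0) = 0, the lottery's EU is 0.19·1000^α.
Setting u(500) equal to that: 500^α = 0.19·1000^α ⇒ (500/1000)^α = 0.19.
Take logs: α = ln 0.19 / ln(500/1000) ≈ 2.39593.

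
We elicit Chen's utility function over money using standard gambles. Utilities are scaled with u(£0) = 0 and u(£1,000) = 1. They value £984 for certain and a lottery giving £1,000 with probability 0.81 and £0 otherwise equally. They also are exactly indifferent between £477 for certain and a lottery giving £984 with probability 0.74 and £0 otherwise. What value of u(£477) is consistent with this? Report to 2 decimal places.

0.60

The first gamble pins u(£984): it must equal 0.81·1 + 0.19·0 = 0.81.
The second indifference gives u(£477) = 0.74·u(£984) + 0.26·u(£0) = 0.74·0.81 + 0.26·0.00 = 0.5994.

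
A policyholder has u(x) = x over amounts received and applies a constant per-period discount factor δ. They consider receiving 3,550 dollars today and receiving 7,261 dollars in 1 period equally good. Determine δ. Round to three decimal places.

δ ≈ 0.489

The payoff in 1 period is discounted by δ, so u(3550) = δ·u(7261) and δ = u(3550)/u(7261).
With u(x) = x: δ = 3550/7261 = 0.48891.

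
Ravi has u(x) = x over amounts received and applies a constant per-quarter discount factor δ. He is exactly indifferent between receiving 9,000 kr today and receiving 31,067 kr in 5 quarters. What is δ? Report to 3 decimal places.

δ ≈ 0.781

Equating discounted utilities: u(9000) = δ^5·u(31067) ⇒ δ^5 = u(9000)/u(31067).
With u(x) = x: δ^5 = 9000/31067 = 0.28970.
Hence δ = (0.28970)^(1/5) = 0.78053.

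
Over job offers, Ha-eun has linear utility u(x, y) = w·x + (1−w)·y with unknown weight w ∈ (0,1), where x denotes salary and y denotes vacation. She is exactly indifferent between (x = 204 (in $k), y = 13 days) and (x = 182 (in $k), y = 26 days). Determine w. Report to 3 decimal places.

w = 0.371

Indifference: w·204 + (1−w)·13 = w·182 + (1−w)·26.
Collecting terms: w·22 = (1−w)·13.
Hence w = 13/(22+13) = 13/35 = 0.371.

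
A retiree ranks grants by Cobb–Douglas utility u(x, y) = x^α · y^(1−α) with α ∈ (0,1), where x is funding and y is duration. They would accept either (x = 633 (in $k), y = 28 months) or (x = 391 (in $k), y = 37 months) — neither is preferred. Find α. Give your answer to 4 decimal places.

α ≈ 0.3665

The Cobb–Douglas utilities coincide, so 633^α·28^(1−α) = 391^α·37^(1−α).
Taking logs: α·ln 633 + (1−α)·ln 28 = α·ln 391 + (1−α)·ln 37, i.e. α·0.4817629 = (1−α)·0.2787134.
With A = 0.4817629 and B = 0.2787134: α·A = (1−α)·B, so α = B/(A+B) = 0.2787134/0.7604763 ≈ 0.3665.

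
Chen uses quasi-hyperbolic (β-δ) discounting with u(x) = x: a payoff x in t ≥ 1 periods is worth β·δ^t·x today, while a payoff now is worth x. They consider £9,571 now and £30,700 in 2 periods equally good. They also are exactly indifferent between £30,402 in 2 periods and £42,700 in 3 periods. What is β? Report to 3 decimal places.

β ≈ 0.615

Both payoffs in the second observation are in the future, so β drops out: δ^2·30402 = δ^3·42700 ⇒ δ = 30402/42700 = 0.71199.
Substituting δ into 9571 = β·δ^2·30700: β = 9571/(15562.771) ≈ 0.615.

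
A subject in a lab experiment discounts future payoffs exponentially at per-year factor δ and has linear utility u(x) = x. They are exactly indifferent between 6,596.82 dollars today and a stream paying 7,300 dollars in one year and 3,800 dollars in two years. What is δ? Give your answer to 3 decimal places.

Equating present values: 6596.82 = 7300δ + 3800δ².
So 3800δ² + 7300δ − 6596.82 = 0.
The positive root is δ = [−7300 + √(7300² + 4·3800·6596.82)] / (2·3800) = (−7300 + 12392.000)/7600 ≈ 0.670.

δ ≈ 0.670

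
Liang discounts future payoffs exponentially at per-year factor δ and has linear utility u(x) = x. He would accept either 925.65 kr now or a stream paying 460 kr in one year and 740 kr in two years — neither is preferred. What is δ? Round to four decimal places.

The stream is worth 460δ + 740δ² today, so 460δ + 740δ² = 925.65.
So 740δ² + 460δ − 925.65 = 0.
By the quadratic formula (taking the positive root), δ = (−460 + √2951524.00) / 1480 ≈ 0.8500.

δ ≈ 0.8500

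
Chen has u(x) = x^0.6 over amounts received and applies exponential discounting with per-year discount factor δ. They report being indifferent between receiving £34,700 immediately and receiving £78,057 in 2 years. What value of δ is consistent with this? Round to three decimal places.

δ ≈ 0.784

Equating discounted utilities: u(34700) = δ^2·u(78057) ⇒ δ^2 = u(34700)/u(78057).
With u(x) = x^0.6: δ^2 = 34700^0.6/78057^0.6 = (34700/78057)^0.6 = 0.61482.
So δ = 0.61482^(1/2) ≈ 0.784.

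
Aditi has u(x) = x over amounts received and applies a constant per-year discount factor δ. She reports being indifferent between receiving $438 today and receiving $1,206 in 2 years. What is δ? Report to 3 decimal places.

Indifference means u(438) = δ^2 · u(1206), so δ^2 = u(438)/u(1206).
With u(x) = x: δ^2 = 438/1206 = 0.36318.
Hence δ = (0.36318)^(1/2) = 0.60265.

δ ≈ 0.603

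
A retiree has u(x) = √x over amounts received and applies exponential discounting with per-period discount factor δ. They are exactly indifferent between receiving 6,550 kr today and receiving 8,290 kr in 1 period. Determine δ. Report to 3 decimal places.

Indifference means u(6550) = δ · u(8290), so δ = u(6550)/u(8290).
Since u(x) = √x, δ = √(6550/8290) = 0.88888.

δ ≈ 0.889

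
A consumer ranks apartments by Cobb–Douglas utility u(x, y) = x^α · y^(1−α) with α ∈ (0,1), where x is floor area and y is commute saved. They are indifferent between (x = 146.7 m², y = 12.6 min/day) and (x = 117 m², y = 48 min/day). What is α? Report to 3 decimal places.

The Cobb–Douglas utilities coincide, so 146.7^α·12.6^(1−α) = 117^α·48^(1−α).
Rearrange to (146.7/117)^α = (48/12.6)^(1−α) and take logs: α·0.226216 = (1−α)·1.337504.
So α/(1−α) = (1.337504)/(0.226216) = 5.912508, and α = 5.912508/6.912508 ≈ 0.855.

α ≈ 0.855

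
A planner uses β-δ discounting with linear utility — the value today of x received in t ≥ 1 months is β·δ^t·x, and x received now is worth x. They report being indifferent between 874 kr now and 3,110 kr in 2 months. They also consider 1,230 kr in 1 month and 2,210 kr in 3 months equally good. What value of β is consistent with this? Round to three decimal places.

β ≈ 0.505

The second indifference involves only future payoffs, so β cancels: β·δ^1·1230 = β·δ^3·2210, giving δ^2 = 1230/2210 = 0.55656, so δ = 0.74603.
Now use the now-vs-future pair: 874 = β·δ^2·3110 gives β = 874/(0.55656·3110) ≈ 0.505.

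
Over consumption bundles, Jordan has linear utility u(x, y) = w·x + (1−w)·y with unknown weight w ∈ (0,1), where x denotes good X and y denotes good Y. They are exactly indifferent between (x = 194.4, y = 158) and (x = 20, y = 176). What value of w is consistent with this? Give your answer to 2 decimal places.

u(194.4,158) = u(20,176) means w·194.4 + (1−w)·158 = w·20 + (1−w)·176.
w·(194.4−20) = (1−w)·(176−158), i.e. w·174.4 = (1−w)·18.
So w/(1−w) = 18/174.4 = 0.1032, giving w = 18/(174.4+18) = 0.09.

w = 0.09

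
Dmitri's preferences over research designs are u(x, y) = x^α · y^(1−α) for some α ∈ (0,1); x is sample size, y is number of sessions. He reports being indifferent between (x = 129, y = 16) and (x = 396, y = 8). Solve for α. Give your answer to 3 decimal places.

α ≈ 0.382

Indifference: 129^α · 16^(1−α) = 396^α · 8^(1−α).
Taking logs: α·ln 129 + (1−α)·ln 16 = α·ln 396 + (1−α)·ln 8, i.e. α·-1.121602 = (1−α)·-0.693147.
So α/(1−α) = (-0.693147)/(-1.121602) = 0.617997, and α = 0.617997/1.617997 ≈ 0.382.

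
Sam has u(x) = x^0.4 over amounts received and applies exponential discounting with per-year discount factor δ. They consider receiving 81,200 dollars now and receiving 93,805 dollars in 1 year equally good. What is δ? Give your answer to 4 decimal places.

δ ≈ 0.9439

The payoff in 1 year is discounted by δ, so u(81200) = δ·u(93805) and δ = u(81200)/u(93805).
Since u(x) = x^0.4, δ = (81200/93805)^0.4 = 0.86563^0.4 = 0.94391.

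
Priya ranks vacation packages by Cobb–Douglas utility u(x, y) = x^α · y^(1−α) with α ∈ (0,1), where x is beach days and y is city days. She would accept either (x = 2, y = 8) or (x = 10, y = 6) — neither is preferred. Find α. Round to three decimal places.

α ≈ 0.152

The Cobb–Douglas utilities coincide, so 2^α·8^(1−α) = 10^α·6^(1−α).
(2/10)^α = (6/8)^(1−α); take logs: α·ln(2/10) = (1−α)·ln(6/8), i.e. α·-1.609438 = (1−α)·-0.287682.
Thus α·(-1.897120) = -0.287682, so α = -0.287682/-1.897120 ≈ 0.152.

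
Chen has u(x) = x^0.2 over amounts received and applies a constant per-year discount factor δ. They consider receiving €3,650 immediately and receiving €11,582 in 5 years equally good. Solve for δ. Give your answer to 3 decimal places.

The payoff in 5 years is discounted by δ^5, so u(3650) = δ^5·u(11582) and δ^5 = u(3650)/u(11582).
With u(x) = x^0.2: δ^5 = 3650^0.2/11582^0.2 = (3650/11582)^0.2 = 0.79378.
Hence δ = (0.79378)^(1/5) = 0.95486.

δ ≈ 0.955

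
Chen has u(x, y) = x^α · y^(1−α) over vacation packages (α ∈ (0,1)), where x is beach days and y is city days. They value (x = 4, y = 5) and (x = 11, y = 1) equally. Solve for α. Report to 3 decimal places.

α ≈ 0.614

The Cobb–Douglas utilities coincide, so 4^α·5^(1−α) = 11^α·1^(1−α).
Taking logs: α·ln 4 + (1−α)·ln 5 = α·ln 11 + (1−α)·ln 1, i.e. α·-1.011601 = (1−α)·-1.609438.
So α/(1−α) = (-1.609438)/(-1.011601) = 1.590981, and α = 1.590981/2.590981 ≈ 0.614.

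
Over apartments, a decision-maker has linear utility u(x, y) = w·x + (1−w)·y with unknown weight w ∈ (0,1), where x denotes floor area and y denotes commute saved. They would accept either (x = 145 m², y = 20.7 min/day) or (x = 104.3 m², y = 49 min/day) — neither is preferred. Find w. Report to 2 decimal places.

Equating utilities: w·145 + (1−w)·20.7 = w·104.3 + (1−w)·49.
Collecting terms: w·40.7 = (1−w)·28.3.
Hence w = 28.3/(40.7+28.3) = 28.3/69 = 0.41.

w = 0.41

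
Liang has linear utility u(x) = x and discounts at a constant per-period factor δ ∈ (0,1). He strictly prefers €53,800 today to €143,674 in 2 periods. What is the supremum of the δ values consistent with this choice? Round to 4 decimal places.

δ < 0.6119

The preference means 53800 > δ^2·143674.
Dividing by 143674: δ^2 < 0.37446. Both sides are positive, so the square root keeps the direction.
δ < 0.37446^(1/2) = 0.6119.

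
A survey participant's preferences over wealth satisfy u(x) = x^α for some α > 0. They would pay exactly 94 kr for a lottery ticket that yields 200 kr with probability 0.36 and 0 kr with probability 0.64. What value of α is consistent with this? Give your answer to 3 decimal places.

Since u(0) = 0, the lottery's EU is 0.36·200^α.
Setting u(94) equal to that: 94^α = 0.36·200^α ⇒ (94/200)^α = 0.36.
Taking logs: α·ln(94/200) = ln(0.36), so α = -1.021651 / -0.755023 ≈ 1.353.

α ≈ 1.353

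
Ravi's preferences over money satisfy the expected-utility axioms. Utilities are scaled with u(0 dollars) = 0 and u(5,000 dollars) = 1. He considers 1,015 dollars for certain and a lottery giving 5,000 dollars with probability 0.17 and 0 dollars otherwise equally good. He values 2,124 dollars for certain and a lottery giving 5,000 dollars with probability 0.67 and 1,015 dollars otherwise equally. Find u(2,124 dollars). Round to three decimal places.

0.726

From the first indifference, u(1,015 dollars) = 0.17·u(5,000 dollars) + 0.83·u(0 dollars) = 0.17·1 + 0.83·0 = 0.17.
Chaining: u(2,124 dollars) = 0.67·1.00 + 0.33·0.17 = 0.7261.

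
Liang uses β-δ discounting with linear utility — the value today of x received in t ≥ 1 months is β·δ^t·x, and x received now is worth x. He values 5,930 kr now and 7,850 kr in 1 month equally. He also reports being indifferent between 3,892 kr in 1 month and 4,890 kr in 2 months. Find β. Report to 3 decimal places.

β ≈ 0.949

Both payoffs in the second observation are in the future, so β drops out: δ^1·3892 = δ^2·4890 ⇒ δ = 3892/4890 = 0.79591.
Now use the now-vs-future pair: 5930 = β·δ·7850 gives β = 5930/(0.79591·7850) ≈ 0.949.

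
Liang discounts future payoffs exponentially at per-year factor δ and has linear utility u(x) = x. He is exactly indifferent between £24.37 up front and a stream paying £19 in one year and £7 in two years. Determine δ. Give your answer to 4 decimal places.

Present value of the stream is 19·δ + 7·δ². Indifference gives 19δ + 7δ² = 24.37.
That is, 7δ² + 19δ − 24.37 = 0, a quadratic in δ.
The positive root is δ = [−19 + √(19² + 4·7·24.37)] / (2·7) = (−19 + 32.301)/14 ≈ 0.9501.

δ ≈ 0.9501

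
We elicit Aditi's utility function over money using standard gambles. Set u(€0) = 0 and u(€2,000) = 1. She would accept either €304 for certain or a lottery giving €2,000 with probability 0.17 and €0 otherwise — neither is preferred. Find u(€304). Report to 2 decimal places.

0.17

By the standard-gamble method, u(€304) is just the indifference probability on the best outcome: 0.17.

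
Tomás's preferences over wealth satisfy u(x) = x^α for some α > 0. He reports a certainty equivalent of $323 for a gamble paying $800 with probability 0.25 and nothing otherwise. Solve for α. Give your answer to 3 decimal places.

The lottery's expected utility is 0.25·u(800) + 0.75·u(0) = 0.25·800^α (since u(0) = 0 for α > 0).
Equating: 323^α = 0.25·800^α, i.e. 0.4037^α = 0.25.
Taking logs: α·ln(323/800) = ln(0.25), so α = -1.386294 / -0.906959 ≈ 1.529.

α ≈ 1.529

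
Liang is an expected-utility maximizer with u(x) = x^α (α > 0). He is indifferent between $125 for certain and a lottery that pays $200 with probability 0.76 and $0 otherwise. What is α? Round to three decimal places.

α ≈ 0.584

Since u(0) = 0, the lottery's EU is 0.76·200^α.
Indifference: 125^α = 0.76·200^α, so (125/200)^α = 0.76.
Taking logs: α·ln(125/200) = ln(0.76), so α = -0.274437 / -0.470004 ≈ 0.584.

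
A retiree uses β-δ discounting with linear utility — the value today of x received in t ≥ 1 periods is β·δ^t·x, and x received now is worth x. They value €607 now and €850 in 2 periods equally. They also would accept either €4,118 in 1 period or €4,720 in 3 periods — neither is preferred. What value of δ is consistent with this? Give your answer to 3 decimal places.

δ ≈ 0.934

Both payoffs in the second observation are in the future, so β drops out: δ^1·4118 = δ^3·4720 ⇒ δ^2 = 4118/4720 = 0.87246, so δ = 0.93405.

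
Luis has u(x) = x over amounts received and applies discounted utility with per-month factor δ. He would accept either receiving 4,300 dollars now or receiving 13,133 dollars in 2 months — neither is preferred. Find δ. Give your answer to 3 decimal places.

δ ≈ 0.572

The payoff in 2 months is discounted by δ^2, so u(4300) = δ^2·u(13133) and δ^2 = u(4300)/u(13133).
With u(x) = x: δ^2 = 4300/13133 = 0.32742.
So δ = 0.32742^(1/2) ≈ 0.572.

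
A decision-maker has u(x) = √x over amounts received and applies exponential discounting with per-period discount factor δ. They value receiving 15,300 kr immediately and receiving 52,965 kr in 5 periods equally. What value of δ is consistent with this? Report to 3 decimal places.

Equating discounted utilities: u(15300) = δ^5·u(52965) ⇒ δ^5 = u(15300)/u(52965).
Since u(x) = √x, δ^5 = √(15300/52965) = 0.53747.
So δ = 0.53747^(1/5) ≈ 0.883.

δ ≈ 0.883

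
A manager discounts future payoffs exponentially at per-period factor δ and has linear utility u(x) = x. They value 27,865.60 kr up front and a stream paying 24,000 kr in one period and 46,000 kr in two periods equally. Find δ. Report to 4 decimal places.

δ ≈ 0.5600

Present value of the stream is 24000·δ + 46000·δ². Indifference gives 24000δ + 46000δ² = 27865.60.
So 46000δ² + 24000δ − 27865.60 = 0.
By the quadratic formula (taking the positive root), δ = (−24000 + √5703270400.00) / 92000 ≈ 0.5600.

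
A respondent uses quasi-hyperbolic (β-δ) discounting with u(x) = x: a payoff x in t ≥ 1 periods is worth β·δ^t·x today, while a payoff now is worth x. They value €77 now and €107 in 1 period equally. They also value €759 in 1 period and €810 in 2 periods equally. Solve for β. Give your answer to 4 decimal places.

β ≈ 0.7680

The second indifference involves only future payoffs, so β cancels: β·δ^1·759 = β·δ^2·810, giving δ = 759/810 = 0.93704.
Now use the now-vs-future pair: 77 = β·δ·107 gives β = 77/(0.93704·107) ≈ 0.7680.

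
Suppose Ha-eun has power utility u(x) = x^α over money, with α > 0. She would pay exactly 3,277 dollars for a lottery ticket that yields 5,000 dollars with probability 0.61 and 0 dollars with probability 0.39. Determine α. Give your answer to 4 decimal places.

Since u(0) = 0, the lottery's EU is 0.61·5000^α.
Setting u(3277) equal to that: 3277^α = 0.61·5000^α ⇒ (3277/5000)^α = 0.61.
α = ln(0.61) / ln(3277/5000) = -0.4942963/-0.4225095 ≈ 1.1699.

α ≈ 1.1699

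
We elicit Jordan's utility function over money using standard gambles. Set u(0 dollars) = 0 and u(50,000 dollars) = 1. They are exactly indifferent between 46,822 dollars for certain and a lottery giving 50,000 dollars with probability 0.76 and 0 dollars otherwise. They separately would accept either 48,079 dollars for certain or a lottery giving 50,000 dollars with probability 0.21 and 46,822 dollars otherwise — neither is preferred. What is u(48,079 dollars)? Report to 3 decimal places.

First, u(46,822 dollars) = 0.76·u(50,000 dollars) + 0.24·u(0 dollars) = 0.76.
The second indifference gives u(48,079 dollars) = 0.21·u(50,000 dollars) + 0.79·u(46,822 dollars) = 0.21·1.00 + 0.79·0.76 = 0.8104.

0.810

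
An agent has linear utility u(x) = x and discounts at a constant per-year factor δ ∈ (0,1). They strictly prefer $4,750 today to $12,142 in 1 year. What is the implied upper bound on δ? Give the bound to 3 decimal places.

δ < 0.391

The preference means 4750 > δ·12142.
So δ < 4750/12142 = 0.39120.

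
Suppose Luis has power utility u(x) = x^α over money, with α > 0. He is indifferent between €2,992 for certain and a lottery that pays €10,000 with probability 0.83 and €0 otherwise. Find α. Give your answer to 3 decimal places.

α ≈ 0.154

Since u(0) = 0, the lottery's EU is 0.83·10000^α.
Setting u(2992) equal to that: 2992^α = 0.83·10000^α ⇒ (2992/10000)^α = 0.83.
Take logs: α = ln 0.83 / ln(2992/10000) ≈ 0.15442.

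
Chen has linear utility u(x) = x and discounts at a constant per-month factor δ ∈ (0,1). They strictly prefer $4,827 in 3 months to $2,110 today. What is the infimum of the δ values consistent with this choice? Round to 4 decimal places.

The preference means 2110 < δ^3·4827.
Hence δ^3 > 2110/4827 = 0.43712, and x ↦ x^(1/3) is increasing on (0,∞).
δ > (2110/4827)^(1/3) ≈ 0.7589.

δ > 0.7589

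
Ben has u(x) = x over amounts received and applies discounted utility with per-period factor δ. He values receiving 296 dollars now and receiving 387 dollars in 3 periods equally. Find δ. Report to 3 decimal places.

Indifference means u(296) = δ^3 · u(387), so δ^3 = u(296)/u(387).
With u(x) = x: δ^3 = 296/387 = 0.76486.
So δ = 0.76486^(1/3) ≈ 0.915.

δ ≈ 0.915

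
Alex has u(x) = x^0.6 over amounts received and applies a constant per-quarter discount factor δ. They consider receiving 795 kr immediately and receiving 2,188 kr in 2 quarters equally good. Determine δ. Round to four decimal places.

δ ≈ 0.7381

Indifference means u(795) = δ^2 · u(2188), so δ^2 = u(795)/u(2188).
With u(x) = x^0.6: δ^2 = 795^0.6/2188^0.6 = (795/2188)^0.6 = 0.54474.
Taking the square root: δ = 0.54474^(1/2) ≈ 0.7381.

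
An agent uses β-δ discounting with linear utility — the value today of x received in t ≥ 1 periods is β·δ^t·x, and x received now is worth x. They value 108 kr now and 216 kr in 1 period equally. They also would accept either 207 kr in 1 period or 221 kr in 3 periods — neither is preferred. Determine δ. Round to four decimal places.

δ ≈ 0.9678

From the later pair, β·δ^1·207 = β·δ^3·221; dividing through, δ^2 = 207/221 = 0.93665, so δ = 0.96781.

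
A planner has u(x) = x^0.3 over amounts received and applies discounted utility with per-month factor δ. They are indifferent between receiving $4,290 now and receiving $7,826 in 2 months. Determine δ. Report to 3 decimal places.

δ ≈ 0.914

Equating discounted utilities: u(4290) = δ^2·u(7826) ⇒ δ^2 = u(4290)/u(7826).
With u(x) = x^0.3: δ^2 = 4290^0.3/7826^0.3 = (4290/7826)^0.3 = 0.83498.
Hence δ = (0.83498)^(1/2) = 0.91377.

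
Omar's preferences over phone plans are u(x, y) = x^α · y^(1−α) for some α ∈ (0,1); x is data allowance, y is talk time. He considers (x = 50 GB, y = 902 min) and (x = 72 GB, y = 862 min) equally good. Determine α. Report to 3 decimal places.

Set the two utilities equal: 50^α·902^(1−α) = 72^α·862^(1−α).
(50/72)^α = (862/902)^(1−α); take logs: α·ln(50/72) = (1−α)·ln(862/902), i.e. α·-0.364643 = (1−α)·-0.045359.
With A = -0.364643 and B = -0.045359: α·A = (1−α)·B, so α = B/(A+B) = -0.045359/-0.410002 ≈ 0.111.

α ≈ 0.111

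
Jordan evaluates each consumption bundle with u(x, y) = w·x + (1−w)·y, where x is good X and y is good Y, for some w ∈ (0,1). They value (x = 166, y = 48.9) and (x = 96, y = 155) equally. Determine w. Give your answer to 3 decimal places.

w = 0.602

Equating utilities: w·166 + (1−w)·48.9 = w·96 + (1−w)·155.
Rearranging, 70·w − 106.1·(1−w) = 0.
So w/(1−w) = 106.1/70 = 1.5157, giving w = 106.1/(70+106.1) = 0.602.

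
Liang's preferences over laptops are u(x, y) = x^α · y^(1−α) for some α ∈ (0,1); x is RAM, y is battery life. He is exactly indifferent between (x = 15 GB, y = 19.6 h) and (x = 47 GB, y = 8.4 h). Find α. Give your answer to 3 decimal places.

α ≈ 0.426

Set the two utilities equal: 15^α·19.6^(1−α) = 47^α·8.4^(1−α).
(15/47)^α = (8.4/19.6)^(1−α); take logs: α·ln(15/47) = (1−α)·ln(8.4/19.6), i.e. α·-1.142097 = (1−α)·-0.847298.
Thus α·(-1.989395) = -0.847298, so α = -0.847298/-1.989395 ≈ 0.426.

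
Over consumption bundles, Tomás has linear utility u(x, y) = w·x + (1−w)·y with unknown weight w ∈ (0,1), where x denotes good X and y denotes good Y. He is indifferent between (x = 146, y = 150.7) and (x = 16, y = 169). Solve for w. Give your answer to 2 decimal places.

Indifference: w·146 + (1−w)·150.7 = w·16 + (1−w)·169.
w·(146−16) = (1−w)·(169−150.7), i.e. w·130 = (1−w)·18.3.
The marginal rate of substitution is 18.3/130, so w = 18.3/(130+18.3) = 0.12.

w = 0.12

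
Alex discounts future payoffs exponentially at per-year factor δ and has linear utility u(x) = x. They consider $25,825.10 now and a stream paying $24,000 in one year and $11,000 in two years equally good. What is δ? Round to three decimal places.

Present value of the stream is 24000·δ + 11000·δ². Indifference gives 24000δ + 11000δ² = 25825.10.
So 11000δ² + 24000δ − 25825.10 = 0.
By the quadratic formula (taking the positive root), δ = (−24000 + √1712304400.00) / 22000 ≈ 0.790.

δ ≈ 0.790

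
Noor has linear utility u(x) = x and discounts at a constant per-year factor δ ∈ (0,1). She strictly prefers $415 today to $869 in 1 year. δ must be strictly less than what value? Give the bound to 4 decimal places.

Comparing present values: 415 > δ·869.
Dividing through by 869 gives δ < 0.47756.

δ < 0.4776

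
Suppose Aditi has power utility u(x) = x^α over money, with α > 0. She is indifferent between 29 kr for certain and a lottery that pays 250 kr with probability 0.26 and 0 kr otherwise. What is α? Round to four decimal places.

Since u(0) = 0, the lottery's EU is 0.26·250^α.
Indifference: 29^α = 0.26·250^α, so (29/250)^α = 0.26.
Take logs: α = ln 0.26 / ln(29/250) ≈ 0.625334.

α ≈ 0.6253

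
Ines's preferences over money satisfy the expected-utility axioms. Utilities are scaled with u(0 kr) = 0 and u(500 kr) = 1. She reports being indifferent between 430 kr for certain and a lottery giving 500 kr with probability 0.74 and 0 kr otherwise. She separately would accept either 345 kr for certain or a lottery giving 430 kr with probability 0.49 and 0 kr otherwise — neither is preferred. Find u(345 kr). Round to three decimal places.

From the first indifference, u(430 kr) = 0.74·u(500 kr) + 0.26·u(0 kr) = 0.74·1 + 0.26·0 = 0.74.
Chaining: u(345 kr) = 0.49·0.74 + 0.51·0.00 = 0.3626.

0.363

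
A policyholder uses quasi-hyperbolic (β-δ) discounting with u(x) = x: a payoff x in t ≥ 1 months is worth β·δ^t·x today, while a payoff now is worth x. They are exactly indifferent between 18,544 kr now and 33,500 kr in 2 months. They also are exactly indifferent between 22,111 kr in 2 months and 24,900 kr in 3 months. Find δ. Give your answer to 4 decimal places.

δ ≈ 0.8880

The second indifference involves only future payoffs, so β cancels: β·δ^2·22111 = β·δ^3·24900, giving δ = 22111/24900 = 0.88799.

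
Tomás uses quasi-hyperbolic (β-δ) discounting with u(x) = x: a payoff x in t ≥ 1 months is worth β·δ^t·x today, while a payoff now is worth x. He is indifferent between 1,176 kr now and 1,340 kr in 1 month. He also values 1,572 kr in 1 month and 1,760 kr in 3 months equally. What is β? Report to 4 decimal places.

From the later pair, β·δ^1·1572 = β·δ^3·1760; dividing through, δ^2 = 1572/1760 = 0.89318, so δ = 0.94508.
Now use the now-vs-future pair: 1176 = β·δ·1340 gives β = 1176/(0.94508·1340) ≈ 0.9286.

β ≈ 0.9286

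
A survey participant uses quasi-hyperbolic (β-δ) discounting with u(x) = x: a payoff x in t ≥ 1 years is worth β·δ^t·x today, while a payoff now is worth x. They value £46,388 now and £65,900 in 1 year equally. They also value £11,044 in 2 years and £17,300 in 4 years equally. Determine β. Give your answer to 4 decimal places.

The second indifference involves only future payoffs, so β cancels: β·δ^2·11044 = β·δ^4·17300, giving δ^2 = 11044/17300 = 0.63838, so δ = 0.79899.
Substituting δ into 46388 = β·δ·65900: β = 46388/(52653.296) ≈ 0.8810.

β ≈ 0.8810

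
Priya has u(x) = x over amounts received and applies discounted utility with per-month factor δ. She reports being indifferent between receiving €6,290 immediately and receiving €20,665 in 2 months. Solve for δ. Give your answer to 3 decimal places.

Indifference means u(6290) = δ^2 · u(20665), so δ^2 = u(6290)/u(20665).
With u(x) = x: δ^2 = 6290/20665 = 0.30438.
So δ = 0.30438^(1/2) ≈ 0.552.

δ ≈ 0.552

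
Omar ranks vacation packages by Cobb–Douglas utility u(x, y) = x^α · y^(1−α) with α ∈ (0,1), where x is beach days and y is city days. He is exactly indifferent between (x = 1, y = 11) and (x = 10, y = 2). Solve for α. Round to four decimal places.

Indifference: 1^α · 11^(1−α) = 10^α · 2^(1−α).
Taking logs: α·ln 1 + (1−α)·ln 11 = α·ln 10 + (1−α)·ln 2, i.e. α·-2.3025851 = (1−α)·-1.7047481.
Thus α·(-4.0073332) = -1.7047481, so α = -1.7047481/-4.0073332 ≈ 0.4254.

α ≈ 0.4254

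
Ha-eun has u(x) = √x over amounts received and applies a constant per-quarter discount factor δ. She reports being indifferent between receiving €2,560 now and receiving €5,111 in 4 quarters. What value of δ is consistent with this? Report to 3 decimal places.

δ ≈ 0.917

Equating discounted utilities: u(2560) = δ^4·u(5111) ⇒ δ^4 = u(2560)/u(5111).
Since u(x) = √x, δ^4 = √(2560/5111) = 0.70773.
So δ = 0.70773^(1/4) ≈ 0.917.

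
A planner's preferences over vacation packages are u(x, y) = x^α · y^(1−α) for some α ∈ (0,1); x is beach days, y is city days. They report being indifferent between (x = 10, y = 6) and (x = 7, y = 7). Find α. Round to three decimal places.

α ≈ 0.302

The Cobb–Douglas utilities coincide, so 10^α·6^(1−α) = 7^α·7^(1−α).
Rearrange to (10/7)^α = (7/6)^(1−α) and take logs: α·0.356675 = (1−α)·0.154151.
So α/(1−α) = (0.154151)/(0.356675) = 0.432189, and α = 0.432189/1.432189 ≈ 0.302.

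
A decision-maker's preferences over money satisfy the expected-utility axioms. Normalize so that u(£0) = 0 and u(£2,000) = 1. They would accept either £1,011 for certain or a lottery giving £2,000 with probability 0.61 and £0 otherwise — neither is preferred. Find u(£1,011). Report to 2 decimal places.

0.61

By the standard-gamble method, u(£1,011) is just the indifference probability on the best outcome: 0.61.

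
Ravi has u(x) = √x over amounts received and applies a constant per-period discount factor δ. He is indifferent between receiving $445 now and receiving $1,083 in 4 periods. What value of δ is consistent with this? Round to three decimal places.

δ ≈ 0.895

Equating discounted utilities: u(445) = δ^4·u(1083) ⇒ δ^4 = u(445)/u(1083).
With u(x) = √x: δ^4 = √445/√1083 = √(445/1083) = 0.64101.
Taking the 4th root: δ = 0.64101^(1/4) ≈ 0.895.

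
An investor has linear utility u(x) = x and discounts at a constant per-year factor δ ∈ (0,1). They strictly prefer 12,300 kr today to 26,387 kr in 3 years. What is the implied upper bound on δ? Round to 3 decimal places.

The preference means 12300 > δ^3·26387.
So δ^3 < 12300/26387 = 0.46614; taking the cube root of both positive sides preserves the inequality.
δ < 0.46614^(1/3) = 0.775.

δ < 0.775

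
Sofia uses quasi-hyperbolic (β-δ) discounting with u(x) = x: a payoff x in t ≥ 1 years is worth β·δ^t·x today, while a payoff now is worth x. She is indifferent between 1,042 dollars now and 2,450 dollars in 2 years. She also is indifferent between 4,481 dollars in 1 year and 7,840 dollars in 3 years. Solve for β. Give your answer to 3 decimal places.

β ≈ 0.744

Both payoffs in the second observation are in the future, so β drops out: δ^1·4481 = δ^3·7840 ⇒ δ^2 = 4481/7840 = 0.57156, so δ = 0.75601.
Substituting δ into 1042 = β·δ^2·2450: β = 1042/(1400.312) ≈ 0.744.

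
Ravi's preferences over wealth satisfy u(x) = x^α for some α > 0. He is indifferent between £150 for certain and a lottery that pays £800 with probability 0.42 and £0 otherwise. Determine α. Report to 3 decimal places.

α ≈ 0.518

The lottery's expected utility is 0.42·u(800) + 0.58·u(0) = 0.42·800^α (since u(0) = 0 for α > 0).
Indifference: 150^α = 0.42·800^α, so (150/800)^α = 0.42.
Taking logs: α·ln(150/800) = ln(0.42), so α = -0.867501 / -1.673976 ≈ 0.518.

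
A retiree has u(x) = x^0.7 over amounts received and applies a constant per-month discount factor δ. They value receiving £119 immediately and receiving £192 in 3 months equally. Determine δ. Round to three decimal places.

Indifference means u(119) = δ^3 · u(192), so δ^3 = u(119)/u(192).
Since u(x) = x^0.7, δ^3 = (119/192)^0.7 = 0.61979^0.7 = 0.71544.
So δ = 0.71544^(1/3) ≈ 0.894.

δ ≈ 0.894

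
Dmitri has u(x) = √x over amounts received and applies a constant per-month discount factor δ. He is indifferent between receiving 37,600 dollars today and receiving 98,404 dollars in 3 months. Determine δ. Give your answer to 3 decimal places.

The payoff in 3 months is discounted by δ^3, so u(37600) = δ^3·u(98404) and δ^3 = u(37600)/u(98404).
With u(x) = √x: δ^3 = √37600/√98404 = √(37600/98404) = 0.61814.
So δ = 0.61814^(1/3) ≈ 0.852.

δ ≈ 0.852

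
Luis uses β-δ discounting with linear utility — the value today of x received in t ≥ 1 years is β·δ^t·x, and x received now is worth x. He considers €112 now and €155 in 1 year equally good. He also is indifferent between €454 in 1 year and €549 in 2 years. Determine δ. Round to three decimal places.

δ ≈ 0.827

Both payoffs in the second observation are in the future, so β drops out: δ^1·454 = δ^2·549 ⇒ δ = 454/549 = 0.82696.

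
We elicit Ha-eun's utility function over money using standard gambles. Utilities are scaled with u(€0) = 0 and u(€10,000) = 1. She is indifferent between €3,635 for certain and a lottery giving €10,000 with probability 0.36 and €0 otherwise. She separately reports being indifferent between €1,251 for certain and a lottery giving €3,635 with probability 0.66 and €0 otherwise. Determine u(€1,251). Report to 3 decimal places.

0.238

The first gamble pins u(€3,635): it must equal 0.36·1 + 0.64·0 = 0.36.
Chaining: u(€1,251) = 0.66·0.36 + 0.34·0.00 = 0.2376.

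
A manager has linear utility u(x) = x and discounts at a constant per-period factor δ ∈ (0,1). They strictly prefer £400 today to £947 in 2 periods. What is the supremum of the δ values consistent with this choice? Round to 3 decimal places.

δ < 0.650

Under u(x) = x this choice says 400 > δ^2·947.
Hence δ^2 < 400/947 = 0.42239, and x ↦ x^(1/2) is increasing on (0,∞).
δ < (400/947)^(1/2) ≈ 0.650.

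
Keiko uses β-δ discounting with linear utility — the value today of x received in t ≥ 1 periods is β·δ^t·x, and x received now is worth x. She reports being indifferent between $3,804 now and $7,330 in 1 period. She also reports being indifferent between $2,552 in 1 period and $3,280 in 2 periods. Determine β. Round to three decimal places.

β ≈ 0.667

The second indifference involves only future payoffs, so β cancels: β·δ^1·2552 = β·δ^2·3280, giving δ = 2552/3280 = 0.77805.
The first indifference: 3804 = β·δ·7330, so β = 3804/(δ·7330) = 3804/(0.77805·7330) ≈ 0.667.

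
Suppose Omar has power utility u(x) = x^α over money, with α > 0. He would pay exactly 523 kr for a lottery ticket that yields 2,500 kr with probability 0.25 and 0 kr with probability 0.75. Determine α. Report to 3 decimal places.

α ≈ 0.886

Since u(0) = 0, the lottery's EU is 0.25·2500^α.
Equating: 523^α = 0.25·2500^α, i.e. 0.2092^α = 0.25.
Take logs: α = ln 0.25 / ln(523/2500) ≈ 0.88611.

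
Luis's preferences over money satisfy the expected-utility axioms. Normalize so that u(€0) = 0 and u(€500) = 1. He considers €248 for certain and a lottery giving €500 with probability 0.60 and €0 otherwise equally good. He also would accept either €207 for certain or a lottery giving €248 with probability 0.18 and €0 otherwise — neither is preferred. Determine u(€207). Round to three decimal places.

0.108

First, u(€248) = 0.60·u(€500) + 0.40·u(€0) = 0.60.
The second indifference gives u(€207) = 0.18·u(€248) + 0.82·u(€0) = 0.18·0.60 + 0.82·0.00 = 0.1080.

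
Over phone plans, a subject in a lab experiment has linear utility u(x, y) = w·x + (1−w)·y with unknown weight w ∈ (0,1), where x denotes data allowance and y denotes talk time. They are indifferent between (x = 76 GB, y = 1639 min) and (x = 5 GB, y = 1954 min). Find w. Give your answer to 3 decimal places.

w = 0.816

Indifference: w·76 + (1−w)·1639 = w·5 + (1−w)·1954.
Rearranging, 71·w − 315·(1−w) = 0.
Hence w = 315/(71+315) = 315/386 = 0.816.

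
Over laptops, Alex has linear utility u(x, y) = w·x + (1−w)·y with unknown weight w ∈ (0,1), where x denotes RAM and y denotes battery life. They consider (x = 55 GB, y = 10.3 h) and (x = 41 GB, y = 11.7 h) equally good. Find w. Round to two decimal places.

w = 0.09

u(55,10.3) = u(41,11.7) means w·55 + (1−w)·10.3 = w·41 + (1−w)·11.7.
Collecting terms: w·14 = (1−w)·1.4.
The marginal rate of substitution is 1.4/14, so w = 1.4/(14+1.4) = 0.09.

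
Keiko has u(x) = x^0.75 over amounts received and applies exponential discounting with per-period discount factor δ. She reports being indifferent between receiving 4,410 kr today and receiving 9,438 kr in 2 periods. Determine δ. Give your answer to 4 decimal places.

Indifference means u(4410) = δ^2 · u(9438), so δ^2 = u(4410)/u(9438).
Since u(x) = x^0.75, δ^2 = (4410/9438)^0.75 = 0.46726^0.75 = 0.56516.
Hence δ = (0.56516)^(1/2) = 0.751769.

δ ≈ 0.7518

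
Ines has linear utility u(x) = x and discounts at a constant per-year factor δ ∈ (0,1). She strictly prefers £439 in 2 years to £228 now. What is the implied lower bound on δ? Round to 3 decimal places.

δ > 0.721

Under u(x) = x this choice says 228 < δ^2·439.
So δ^2 > 228/439 = 0.51936; taking the square root of both positive sides preserves the inequality.
δ > (228/439)^(1/2) ≈ 0.721.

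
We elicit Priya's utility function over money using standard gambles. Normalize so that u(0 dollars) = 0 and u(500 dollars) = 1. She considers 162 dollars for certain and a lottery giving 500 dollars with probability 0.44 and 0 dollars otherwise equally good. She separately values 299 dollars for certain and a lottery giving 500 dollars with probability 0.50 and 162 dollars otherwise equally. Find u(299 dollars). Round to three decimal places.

0.720

The first gamble pins u(162 dollars): it must equal 0.44·1 + 0.56·0 = 0.44.
Chaining: u(299 dollars) = 0.50·1.00 + 0.50·0.44 = 0.7200.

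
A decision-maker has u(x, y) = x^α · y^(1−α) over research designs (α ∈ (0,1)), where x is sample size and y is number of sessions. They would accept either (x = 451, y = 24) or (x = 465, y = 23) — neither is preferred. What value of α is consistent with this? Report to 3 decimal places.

α ≈ 0.582

The Cobb–Douglas utilities coincide, so 451^α·24^(1−α) = 465^α·23^(1−α).
Rearrange to (451/465)^α = (23/24)^(1−α) and take logs: α·-0.030570 = (1−α)·-0.042560.
So α/(1−α) = (-0.042560)/(-0.030570) = 1.392215, and α = 1.392215/2.392215 ≈ 0.582.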